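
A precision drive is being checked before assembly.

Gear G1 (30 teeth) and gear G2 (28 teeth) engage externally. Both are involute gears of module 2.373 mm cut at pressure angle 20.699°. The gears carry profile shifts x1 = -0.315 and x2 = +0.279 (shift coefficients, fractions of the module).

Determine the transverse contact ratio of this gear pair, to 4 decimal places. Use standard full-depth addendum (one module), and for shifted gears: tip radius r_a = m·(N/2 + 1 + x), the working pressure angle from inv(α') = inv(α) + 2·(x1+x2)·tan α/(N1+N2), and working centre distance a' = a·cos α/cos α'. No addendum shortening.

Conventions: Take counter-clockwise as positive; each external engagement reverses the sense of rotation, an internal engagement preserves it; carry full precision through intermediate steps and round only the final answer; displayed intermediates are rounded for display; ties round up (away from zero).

class = single-mesh tooth geometry [involute pair 30T × 28T, m = 2.373]
base radii: r_b1 = 33.297350, r_b2 = 31.077527
tip radii: r_a1 = 37.220505, r_a2 = 36.257067
inv(α') = inv(20.699°) + 2·(-0.315+0.279)·tan α/(30+28) = 0.01611381  ⇒  α' = 20.50886°
a' = a·cos α / cos α' = 68.8170·cos 20.699°/cos 20.50886° = 68.731196
action lengths: √(r_a1²−r_b1²) = 16.632874, √(r_a2²−r_b2²) = 18.675177
base pitch p_b = π·m·cos α = 6.973781
CR = (16.632874 + 18.675177 − 68.731196·sin 20.50886°)/6.973781 = 1.610020
contact ratio ≈ 1.6100

1.6100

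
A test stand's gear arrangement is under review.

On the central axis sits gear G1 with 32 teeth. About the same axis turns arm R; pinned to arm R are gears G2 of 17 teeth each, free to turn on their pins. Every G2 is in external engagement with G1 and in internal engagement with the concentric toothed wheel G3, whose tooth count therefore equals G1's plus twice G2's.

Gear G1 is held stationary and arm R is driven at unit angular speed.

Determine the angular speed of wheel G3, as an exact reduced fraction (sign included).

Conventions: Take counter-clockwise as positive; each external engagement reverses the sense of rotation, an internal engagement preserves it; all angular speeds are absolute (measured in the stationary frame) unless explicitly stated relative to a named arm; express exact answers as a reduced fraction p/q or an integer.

49/33

topology: planetary set — G1 32T / G2 17T / G3 66T, arm = carrier (Willis)
ring teeth: 32 + 2·17 = 66
32(ω_sun−ω_arm) = −66(ω_ring−ω_arm),  ω_sun = 0, ω_arm = 1
ω_ring = 1 − (32/66)(0−1) = 49/33
exact speed ratio = 49/33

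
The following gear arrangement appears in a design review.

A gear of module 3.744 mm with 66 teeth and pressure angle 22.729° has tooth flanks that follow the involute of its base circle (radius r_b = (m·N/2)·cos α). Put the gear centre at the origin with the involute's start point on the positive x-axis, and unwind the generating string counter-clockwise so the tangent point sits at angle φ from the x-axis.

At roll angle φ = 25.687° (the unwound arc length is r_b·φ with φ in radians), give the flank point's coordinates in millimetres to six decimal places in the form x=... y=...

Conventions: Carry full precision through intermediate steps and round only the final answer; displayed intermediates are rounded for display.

class = single-mesh tooth geometry [base-circle involute, m = 3.744, 66T]
pitch radius r_p = m·N/2 = 3.744·66/2 = 123.552000
base radius r_b = r_p·cos α = 123.552000·cos 22.729° = 113.957279
roll angle φ = 25.687° = 0.44832272 rad
x = r_b·(cos φ + φ·sin φ) = 124.840535
y = r_b·(sin φ − φ·cos φ) = 3.354585

x=124.840535 y=3.354585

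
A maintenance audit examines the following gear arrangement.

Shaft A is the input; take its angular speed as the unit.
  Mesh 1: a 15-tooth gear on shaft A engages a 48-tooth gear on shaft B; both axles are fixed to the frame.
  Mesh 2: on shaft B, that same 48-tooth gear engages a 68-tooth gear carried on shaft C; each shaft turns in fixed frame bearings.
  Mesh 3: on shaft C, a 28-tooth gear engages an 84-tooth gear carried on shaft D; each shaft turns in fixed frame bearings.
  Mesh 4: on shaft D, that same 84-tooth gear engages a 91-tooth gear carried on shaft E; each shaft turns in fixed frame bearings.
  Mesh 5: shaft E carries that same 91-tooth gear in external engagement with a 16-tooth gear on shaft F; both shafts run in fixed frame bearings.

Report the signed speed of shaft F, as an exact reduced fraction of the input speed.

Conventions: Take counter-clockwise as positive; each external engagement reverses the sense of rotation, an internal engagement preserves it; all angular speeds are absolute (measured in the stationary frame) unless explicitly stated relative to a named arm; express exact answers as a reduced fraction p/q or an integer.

-105/272

5-mesh fixed-axis compound train (all bearings frame-fixed)
mesh 1 [15T→48T]: |ω|/ω_in = 1×15/48 = 5/16, sense flips to −
mesh 2 [48T→68T]: |ω|/ω_in = (5/16)×48/68 = 15/68, sense flips to +
mesh 3 [28T→84T]: |ω|/ω_in = (15/68)×28/84 = 5/68, sense flips to −
mesh 4 [84T→91T]: |ω|/ω_in = (5/68)×84/91 = 15/221, sense flips to +
mesh 5 [91T→16T]: |ω|/ω_in = (15/221)×91/16 = 105/272, sense flips to −
signed output speed (× input speed) = -105/272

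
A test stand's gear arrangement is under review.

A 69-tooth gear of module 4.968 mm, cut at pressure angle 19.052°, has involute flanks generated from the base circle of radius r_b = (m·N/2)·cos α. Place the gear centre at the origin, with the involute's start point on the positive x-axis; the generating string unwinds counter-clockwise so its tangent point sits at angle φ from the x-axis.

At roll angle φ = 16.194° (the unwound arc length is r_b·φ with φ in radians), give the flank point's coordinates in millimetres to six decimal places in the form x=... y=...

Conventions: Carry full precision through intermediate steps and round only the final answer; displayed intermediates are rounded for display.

x=168.349679 y=1.209580

single-mesh involute tooth geometry (69T wheel at module 4.968)
pitch radius r_p = m·N/2 = 4.968·69/2 = 171.396000
base radius r_b = r_p·cos α = 171.396000·cos 19.052° = 162.007392
roll angle φ = 16.194° = 0.28263862 rad
x = r_b·(cos φ + φ·sin φ) = 168.349679
y = r_b·(sin φ − φ·cos φ) = 1.209580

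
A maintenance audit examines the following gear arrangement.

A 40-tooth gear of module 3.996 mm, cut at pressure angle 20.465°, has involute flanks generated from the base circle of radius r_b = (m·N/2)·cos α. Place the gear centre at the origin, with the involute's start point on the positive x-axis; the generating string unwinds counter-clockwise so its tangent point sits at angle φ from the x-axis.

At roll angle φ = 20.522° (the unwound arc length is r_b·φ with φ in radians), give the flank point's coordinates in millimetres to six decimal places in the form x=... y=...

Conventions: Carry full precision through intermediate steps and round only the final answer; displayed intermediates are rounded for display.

single-mesh involute tooth geometry (40T wheel at module 3.996)
pitch radius r_p = m·N/2 = 3.996·40/2 = 79.920000
base radius r_b = r_p·cos α = 79.920000·cos 20.465° = 74.875925
roll angle φ = 20.522° = 0.35817647 rad
x = r_b·(cos φ + φ·sin φ) = 79.525907
y = r_b·(sin φ − φ·cos φ) = 1.132219

x=79.525907 y=1.132219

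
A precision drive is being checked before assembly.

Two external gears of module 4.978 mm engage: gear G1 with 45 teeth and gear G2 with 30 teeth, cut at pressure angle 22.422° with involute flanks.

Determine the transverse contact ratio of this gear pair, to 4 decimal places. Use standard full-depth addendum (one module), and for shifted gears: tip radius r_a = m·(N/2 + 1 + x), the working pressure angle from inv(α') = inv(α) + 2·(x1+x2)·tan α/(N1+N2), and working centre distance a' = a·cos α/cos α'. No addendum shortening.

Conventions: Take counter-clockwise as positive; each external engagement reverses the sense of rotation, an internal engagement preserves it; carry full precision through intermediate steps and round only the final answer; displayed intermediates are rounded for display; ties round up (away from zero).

1.5903

topology: single-mesh involute geometry — m = 4.978, 45T/30T pair
base radii: r_b1 = 103.537382, r_b2 = 69.024921
tip radii: r_a1 = 116.983000, r_a2 = 79.648000
no profile shift: α' = α, a' = a
action lengths: √(r_a1²−r_b1²) = 54.452114, √(r_a2²−r_b2²) = 39.741214
base pitch p_b = π·m·cos α = 14.456546
CR = (54.452114 + 39.741214 − 186.675000·sin 22.42200°)/14.456546 = 1.590335
contact ratio ≈ 1.5903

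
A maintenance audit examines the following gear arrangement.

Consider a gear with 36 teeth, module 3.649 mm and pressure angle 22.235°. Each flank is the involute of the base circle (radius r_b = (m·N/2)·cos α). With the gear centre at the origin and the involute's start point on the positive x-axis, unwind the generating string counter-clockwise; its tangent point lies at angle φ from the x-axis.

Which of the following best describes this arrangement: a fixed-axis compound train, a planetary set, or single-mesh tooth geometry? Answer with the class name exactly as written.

single-mesh tooth geometry

class = single-mesh tooth geometry [base-circle involute, m = 3.649, 36T]
classification: single-mesh tooth geometry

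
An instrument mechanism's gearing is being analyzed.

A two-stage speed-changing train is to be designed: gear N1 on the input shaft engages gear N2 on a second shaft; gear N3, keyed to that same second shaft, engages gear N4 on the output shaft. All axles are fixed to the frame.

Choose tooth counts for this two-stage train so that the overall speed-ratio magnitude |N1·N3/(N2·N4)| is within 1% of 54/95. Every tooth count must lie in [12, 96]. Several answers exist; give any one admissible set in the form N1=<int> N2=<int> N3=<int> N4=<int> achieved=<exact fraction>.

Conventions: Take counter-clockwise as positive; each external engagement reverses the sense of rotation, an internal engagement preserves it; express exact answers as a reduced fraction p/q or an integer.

topology: fixed-axis compound train — 2 stages, target 54/95
target = 54/95 in lowest terms: an exact hit needs N1·N3 = k·54 and N2·N4 = k·95 for one integer k, every count in [12, 96]; additionally prefer no 1:1 stage (N1 ≠ N2, N3 ≠ N4)
k = 1…3: no 1:1-free in-range split of k·54 and k·95 into factor pairs; take k = 4
k = 4: N1·N3 = 216 = 12·18, N2·N4 = 380 = 19·20
achieved = 12·18/(19·20) = 54/95; |achieved − target| = 0 ≤ 27/4750 ✓

N1=12 N2=19 N3=18 N4=20 achieved=54/95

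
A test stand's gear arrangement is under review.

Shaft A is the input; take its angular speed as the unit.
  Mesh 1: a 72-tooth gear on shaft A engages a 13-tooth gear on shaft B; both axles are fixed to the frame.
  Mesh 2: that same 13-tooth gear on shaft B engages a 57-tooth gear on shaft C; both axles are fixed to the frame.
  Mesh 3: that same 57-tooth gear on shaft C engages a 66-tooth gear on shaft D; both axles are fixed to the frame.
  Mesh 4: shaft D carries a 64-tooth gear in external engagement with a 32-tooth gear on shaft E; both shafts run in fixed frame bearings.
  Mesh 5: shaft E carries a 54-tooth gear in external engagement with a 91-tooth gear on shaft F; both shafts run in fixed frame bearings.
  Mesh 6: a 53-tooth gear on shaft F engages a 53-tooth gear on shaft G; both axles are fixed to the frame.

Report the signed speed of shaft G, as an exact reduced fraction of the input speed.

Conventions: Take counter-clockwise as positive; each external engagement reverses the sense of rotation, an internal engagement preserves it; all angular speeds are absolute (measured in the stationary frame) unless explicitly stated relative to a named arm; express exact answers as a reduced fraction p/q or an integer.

1296/1001

6-mesh fixed-axis compound train (all bearings frame-fixed)
mesh 1 [72T→13T]: |ω|/ω_in = 1×72/13 = 72/13, sense flips to −
mesh 2 [13T→57T]: |ω|/ω_in = (72/13)×13/57 = 24/19, sense flips to +
mesh 3 [57T→66T]: |ω|/ω_in = (24/19)×57/66 = 12/11, sense flips to −
mesh 4 [64T→32T]: |ω|/ω_in = (12/11)×64/32 = 24/11, sense flips to +
mesh 5 [54T→91T]: |ω|/ω_in = (24/11)×54/91 = 1296/1001, sense flips to −
mesh 6 [53T→53T]: |ω|/ω_in = (1296/1001)×53/53 = 1296/1001, sense flips to +
signed output speed (× input speed) = 1296/1001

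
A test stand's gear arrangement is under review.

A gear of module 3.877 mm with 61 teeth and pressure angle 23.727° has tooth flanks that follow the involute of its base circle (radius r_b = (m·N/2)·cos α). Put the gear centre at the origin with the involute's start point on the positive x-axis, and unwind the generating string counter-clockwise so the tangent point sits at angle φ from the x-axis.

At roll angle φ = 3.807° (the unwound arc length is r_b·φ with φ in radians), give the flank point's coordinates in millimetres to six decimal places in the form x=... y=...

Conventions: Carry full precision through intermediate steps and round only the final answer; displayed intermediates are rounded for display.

class = single-mesh tooth geometry [base-circle involute, m = 3.877, 61T]
pitch radius r_p = m·N/2 = 3.877·61/2 = 118.248500
base radius r_b = r_p·cos α = 118.248500·cos 23.727° = 108.253318
roll angle φ = 3.807° = 0.06644468 rad
x = r_b·(cos φ + φ·sin φ) = 108.492018
y = r_b·(sin φ − φ·cos φ) = 0.010581

x=108.492018 y=0.010581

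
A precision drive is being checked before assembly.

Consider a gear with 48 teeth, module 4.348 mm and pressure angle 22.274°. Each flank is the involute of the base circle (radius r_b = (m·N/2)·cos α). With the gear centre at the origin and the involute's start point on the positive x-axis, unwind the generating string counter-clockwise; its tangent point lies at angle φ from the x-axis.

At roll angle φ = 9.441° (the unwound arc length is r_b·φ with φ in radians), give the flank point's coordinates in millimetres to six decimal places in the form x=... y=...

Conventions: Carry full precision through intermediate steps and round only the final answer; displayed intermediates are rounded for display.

x=97.867497 y=0.143617

class = single-mesh tooth geometry [base-circle involute, m = 4.348, 48T]
pitch radius r_p = m·N/2 = 4.348·48/2 = 104.352000
base radius r_b = r_p·cos α = 104.352000·cos 22.274° = 96.565443
roll angle φ = 9.441° = 0.16477653 rad
x = r_b·(cos φ + φ·sin φ) = 97.867497
y = r_b·(sin φ − φ·cos φ) = 0.143617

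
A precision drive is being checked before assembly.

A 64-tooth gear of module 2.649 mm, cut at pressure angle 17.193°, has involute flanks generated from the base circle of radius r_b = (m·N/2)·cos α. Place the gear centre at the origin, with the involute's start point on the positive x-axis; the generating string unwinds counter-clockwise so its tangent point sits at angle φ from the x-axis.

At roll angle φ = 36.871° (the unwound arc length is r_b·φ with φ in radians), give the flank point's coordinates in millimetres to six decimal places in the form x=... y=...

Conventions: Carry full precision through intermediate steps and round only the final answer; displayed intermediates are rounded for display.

x=96.051350 y=6.900034

recognized (one wheel, involute flank): single-mesh tooth geometry, m = 2.649, N = 64
pitch radius r_p = m·N/2 = 2.649·64/2 = 84.768000
base radius r_b = r_p·cos α = 84.768000·cos 17.193° = 80.980098
roll angle φ = 36.871° = 0.64352035 rad
x = r_b·(cos φ + φ·sin φ) = 96.051350
y = r_b·(sin φ − φ·cos φ) = 6.900034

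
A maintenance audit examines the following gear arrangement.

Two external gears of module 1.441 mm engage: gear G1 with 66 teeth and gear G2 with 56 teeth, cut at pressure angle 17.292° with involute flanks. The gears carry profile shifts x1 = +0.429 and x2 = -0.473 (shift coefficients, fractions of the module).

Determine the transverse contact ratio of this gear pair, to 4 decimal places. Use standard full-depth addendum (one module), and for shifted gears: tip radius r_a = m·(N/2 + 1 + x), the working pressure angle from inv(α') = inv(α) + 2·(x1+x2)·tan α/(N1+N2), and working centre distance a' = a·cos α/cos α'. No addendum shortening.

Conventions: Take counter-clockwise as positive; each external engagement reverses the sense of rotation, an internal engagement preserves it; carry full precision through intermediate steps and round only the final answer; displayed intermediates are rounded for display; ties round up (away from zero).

1.9493

single-mesh involute tooth geometry (66T engaging 56T at module 1.441)
base radii: r_b1 = 45.403714, r_b2 = 38.524364
tip radii: r_a1 = 49.612189, r_a2 = 41.107407
inv(α') = inv(17.292°) + 2·(+0.429-0.473)·tan α/(66+56) = 0.00928526  ⇒  α' = 17.15815°
a' = a·cos α / cos α' = 87.9010·cos 17.292°/cos 17.15815° = 87.837358
action lengths: √(r_a1²−r_b1²) = 19.996800, √(r_a2²−r_b2²) = 14.341977
base pitch p_b = π·m·cos α = 4.322423
CR = (19.996800 + 14.341977 − 87.837358·sin 17.15815°)/4.322423 = 1.949338
contact ratio ≈ 1.9493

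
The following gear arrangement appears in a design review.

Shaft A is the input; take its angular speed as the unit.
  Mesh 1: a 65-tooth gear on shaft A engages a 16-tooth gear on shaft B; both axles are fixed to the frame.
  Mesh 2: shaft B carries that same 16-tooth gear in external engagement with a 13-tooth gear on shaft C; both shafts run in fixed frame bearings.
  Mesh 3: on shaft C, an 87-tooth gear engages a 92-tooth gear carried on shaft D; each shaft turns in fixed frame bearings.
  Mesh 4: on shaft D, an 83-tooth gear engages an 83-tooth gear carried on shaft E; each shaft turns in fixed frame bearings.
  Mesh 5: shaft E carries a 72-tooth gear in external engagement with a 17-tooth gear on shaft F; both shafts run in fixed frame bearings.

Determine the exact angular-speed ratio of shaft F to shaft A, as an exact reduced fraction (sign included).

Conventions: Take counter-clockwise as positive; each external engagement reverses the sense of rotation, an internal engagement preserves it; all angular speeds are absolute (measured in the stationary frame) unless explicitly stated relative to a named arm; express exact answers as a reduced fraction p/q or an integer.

class = fixed-axis compound train [5 meshes; 5 ratios multiply, 5 sense flips]
mesh 1 [65T→16T]: running ratio 65/16, sense −
mesh 2 [16T→13T]: running ratio 5, sense +
mesh 3 [87T→92T]: running ratio 435/92, sense −
mesh 4 [83T→83T]: running ratio 435/92, sense +
mesh 5 [72T→17T]: running ratio 7830/391, sense −
ω_out/ω_in = -7830/391

-7830/391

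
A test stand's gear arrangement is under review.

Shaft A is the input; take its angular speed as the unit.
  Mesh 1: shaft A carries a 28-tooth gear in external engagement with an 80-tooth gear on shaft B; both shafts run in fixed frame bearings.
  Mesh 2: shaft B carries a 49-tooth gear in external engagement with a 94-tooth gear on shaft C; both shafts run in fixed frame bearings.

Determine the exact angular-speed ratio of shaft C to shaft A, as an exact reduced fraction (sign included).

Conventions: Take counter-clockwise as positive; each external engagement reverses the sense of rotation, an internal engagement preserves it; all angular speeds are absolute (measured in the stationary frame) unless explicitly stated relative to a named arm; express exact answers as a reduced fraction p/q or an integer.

class = fixed-axis compound train [2 meshes; 2 ratios multiply, 2 sense flips]
mesh 1 [28T→80T]: running ratio 7/20, sense −
mesh 2 [49T→94T]: running ratio 343/1880, sense +
ω_out/ω_in = 343/1880

343/1880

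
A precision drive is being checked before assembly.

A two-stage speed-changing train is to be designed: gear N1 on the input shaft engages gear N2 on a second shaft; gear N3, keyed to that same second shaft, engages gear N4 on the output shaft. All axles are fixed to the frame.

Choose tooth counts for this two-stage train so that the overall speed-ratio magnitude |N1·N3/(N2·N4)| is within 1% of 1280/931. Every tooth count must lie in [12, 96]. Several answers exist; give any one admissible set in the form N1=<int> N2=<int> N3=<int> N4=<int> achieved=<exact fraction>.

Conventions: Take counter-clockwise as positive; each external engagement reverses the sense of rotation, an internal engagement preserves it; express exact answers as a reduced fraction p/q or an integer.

N1=16 N2=19 N3=80 N4=49 achieved=1280/931

2-stage fixed-axis compound train for ratio 1280/931
target = 1280/931 in lowest terms: an exact hit needs N1·N3 = k·1280 and N2·N4 = k·931 for one integer k, every count in [12, 96]; additionally prefer no 1:1 stage (N1 ≠ N2, N3 ≠ N4)
k = 1: N1·N3 = 1280 = 16·80, N2·N4 = 931 = 19·49
achieved = 16·80/(19·49) = 1280/931; |achieved − target| = 0 ≤ 64/4655 ✓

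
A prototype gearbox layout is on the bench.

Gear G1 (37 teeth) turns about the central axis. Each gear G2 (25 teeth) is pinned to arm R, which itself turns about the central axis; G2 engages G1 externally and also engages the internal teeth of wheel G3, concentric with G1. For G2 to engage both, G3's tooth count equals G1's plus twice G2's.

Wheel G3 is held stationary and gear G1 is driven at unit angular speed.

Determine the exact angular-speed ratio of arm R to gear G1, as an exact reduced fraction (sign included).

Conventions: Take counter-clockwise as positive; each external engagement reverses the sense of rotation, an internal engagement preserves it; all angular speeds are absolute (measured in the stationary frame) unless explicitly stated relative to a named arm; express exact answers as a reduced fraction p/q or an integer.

class = planetary set [G3 = 37+2·25 = 87; Willis about the carrier]
ring teeth: 37 + 2·25 = 87
37(ω_sun−ω_arm) = −87(ω_ring−ω_arm),  ω_ring = 0, ω_sun = 1
37(1−ω_arm) = −87(0−ω_arm)  ⇒  124·ω_arm = 37  ⇒  ω_arm = 37/124
ω_out/ω_in = 37/124

37/124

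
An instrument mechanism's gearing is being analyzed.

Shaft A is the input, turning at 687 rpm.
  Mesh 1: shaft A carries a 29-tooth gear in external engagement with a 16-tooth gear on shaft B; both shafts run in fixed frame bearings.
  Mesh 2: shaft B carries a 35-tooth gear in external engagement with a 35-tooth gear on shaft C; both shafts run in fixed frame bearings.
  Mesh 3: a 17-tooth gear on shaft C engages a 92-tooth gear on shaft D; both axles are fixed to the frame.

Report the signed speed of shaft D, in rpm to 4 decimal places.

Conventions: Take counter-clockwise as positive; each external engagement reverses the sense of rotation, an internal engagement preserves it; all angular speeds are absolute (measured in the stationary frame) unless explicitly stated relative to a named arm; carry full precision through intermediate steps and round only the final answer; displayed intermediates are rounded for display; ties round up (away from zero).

topology: fixed-axis compound train — 3 meshes, A→D
mesh 1 [29T→16T]: ω = 687.0000×29/16 = 1245.1875 rpm, sense flips to −
mesh 2 [35T→35T]: ω = 1245.1875×35/35 = 1245.1875 rpm, sense flips to +
mesh 3 [17T→92T]: ω = 1245.1875×17/92 = 230.0890 rpm, sense flips to −
signed output speed = -230.0890 rpm

-230.0890 rpm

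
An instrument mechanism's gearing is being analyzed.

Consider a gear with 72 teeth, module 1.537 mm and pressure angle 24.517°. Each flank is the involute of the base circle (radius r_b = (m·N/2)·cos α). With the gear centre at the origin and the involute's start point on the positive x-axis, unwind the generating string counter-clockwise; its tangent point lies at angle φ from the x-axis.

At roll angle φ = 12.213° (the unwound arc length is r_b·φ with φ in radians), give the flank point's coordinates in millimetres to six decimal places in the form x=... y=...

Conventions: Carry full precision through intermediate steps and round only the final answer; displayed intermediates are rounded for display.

recognized (one wheel, involute flank): single-mesh tooth geometry, m = 1.537, N = 72
pitch radius r_p = m·N/2 = 1.537·72/2 = 55.332000
base radius r_b = r_p·cos α = 55.332000·cos 24.517° = 50.343167
roll angle φ = 12.213° = 0.21315706 rad
x = r_b·(cos φ + φ·sin φ) = 51.473903
y = r_b·(sin φ − φ·cos φ) = 0.161787

x=51.473903 y=0.161787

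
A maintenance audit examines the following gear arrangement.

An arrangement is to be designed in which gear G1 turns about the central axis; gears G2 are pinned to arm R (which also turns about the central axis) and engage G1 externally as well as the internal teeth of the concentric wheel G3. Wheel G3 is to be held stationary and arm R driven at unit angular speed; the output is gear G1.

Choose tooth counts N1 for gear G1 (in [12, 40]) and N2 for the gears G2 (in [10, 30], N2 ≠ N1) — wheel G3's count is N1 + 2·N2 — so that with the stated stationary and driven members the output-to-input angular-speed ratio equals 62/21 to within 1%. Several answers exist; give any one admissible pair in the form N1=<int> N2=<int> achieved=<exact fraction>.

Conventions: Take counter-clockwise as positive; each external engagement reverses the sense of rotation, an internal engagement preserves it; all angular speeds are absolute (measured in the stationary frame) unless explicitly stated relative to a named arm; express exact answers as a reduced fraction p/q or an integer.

N1=21 N2=10 achieved=62/21

design class (target 62/21): planetary set
Willis with ω_ring = 0: ω_sun/ω_arm = (N1+N3)/N1; set equal to 62/21  ⇒  N3/N1 = 62/21 − 1 = 41/21
N3 = N1 + 2·N2  ⇒  N2/N1 = (N3/N1 − 1)/2 = (41/21 − 1)/2 = 10/21
smallest multiple with N1 ≥ 12 and N2 ≥ 10: k = 1  ⇒  N1 = 1·21 = 21, N2 = 1·10 = 10 (N1 ≤ 40, N2 ≤ 30, N2 ≠ N1 ✓), N3 = 21 + 2·10 = 41
check: (N1+N3)/N1 with N1 = 21, N3 = 41 gives 62/21; |achieved − target| = 0 ≤ 31/1050 ✓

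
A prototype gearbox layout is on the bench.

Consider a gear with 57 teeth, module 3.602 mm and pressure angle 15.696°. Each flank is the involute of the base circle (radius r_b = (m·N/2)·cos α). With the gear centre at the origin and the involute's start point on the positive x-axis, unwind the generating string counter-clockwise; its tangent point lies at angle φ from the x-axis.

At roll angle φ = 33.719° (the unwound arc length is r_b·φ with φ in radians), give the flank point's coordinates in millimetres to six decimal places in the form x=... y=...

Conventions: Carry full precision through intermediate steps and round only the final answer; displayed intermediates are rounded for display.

topology: single-mesh involute geometry — m = 3.602, N = 57
pitch radius r_p = m·N/2 = 3.602·57/2 = 102.657000
base radius r_b = r_p·cos α = 102.657000·cos 15.696° = 98.828986
roll angle φ = 33.719° = 0.58850757 rad
x = r_b·(cos φ + φ·sin φ) = 114.489681
y = r_b·(sin φ − φ·cos φ) = 6.484890

x=114.489681 y=6.484890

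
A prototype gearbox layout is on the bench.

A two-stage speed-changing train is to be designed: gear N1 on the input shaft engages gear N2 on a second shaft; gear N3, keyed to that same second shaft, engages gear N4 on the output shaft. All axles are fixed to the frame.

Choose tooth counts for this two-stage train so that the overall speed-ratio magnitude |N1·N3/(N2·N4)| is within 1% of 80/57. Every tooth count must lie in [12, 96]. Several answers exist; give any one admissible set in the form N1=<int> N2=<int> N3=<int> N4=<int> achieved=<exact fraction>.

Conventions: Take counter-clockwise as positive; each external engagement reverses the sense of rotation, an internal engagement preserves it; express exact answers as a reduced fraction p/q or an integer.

N1=16 N2=12 N3=20 N4=19 achieved=80/57

2-stage fixed-axis compound train for ratio 80/57
target = 80/57 in lowest terms: an exact hit needs N1·N3 = k·80 and N2·N4 = k·57 for one integer k, every count in [12, 96]; additionally prefer no 1:1 stage (N1 ≠ N2, N3 ≠ N4)
k = 1…3: no 1:1-free in-range split of k·80 and k·57 into factor pairs; take k = 4
k = 4: N1·N3 = 320 = 16·20, N2·N4 = 228 = 12·19
achieved = 16·20/(12·19) = 80/57; |achieved − target| = 0 ≤ 4/285 ✓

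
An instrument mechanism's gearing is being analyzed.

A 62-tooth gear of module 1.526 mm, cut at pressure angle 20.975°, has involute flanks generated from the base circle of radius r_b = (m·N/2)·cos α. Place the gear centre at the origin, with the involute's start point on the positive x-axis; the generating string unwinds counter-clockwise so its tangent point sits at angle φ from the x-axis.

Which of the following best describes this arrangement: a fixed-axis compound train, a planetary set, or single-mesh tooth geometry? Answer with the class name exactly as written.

single-mesh tooth geometry

class = single-mesh tooth geometry [base-circle involute, m = 1.526, 62T]
classification: single-mesh tooth geometry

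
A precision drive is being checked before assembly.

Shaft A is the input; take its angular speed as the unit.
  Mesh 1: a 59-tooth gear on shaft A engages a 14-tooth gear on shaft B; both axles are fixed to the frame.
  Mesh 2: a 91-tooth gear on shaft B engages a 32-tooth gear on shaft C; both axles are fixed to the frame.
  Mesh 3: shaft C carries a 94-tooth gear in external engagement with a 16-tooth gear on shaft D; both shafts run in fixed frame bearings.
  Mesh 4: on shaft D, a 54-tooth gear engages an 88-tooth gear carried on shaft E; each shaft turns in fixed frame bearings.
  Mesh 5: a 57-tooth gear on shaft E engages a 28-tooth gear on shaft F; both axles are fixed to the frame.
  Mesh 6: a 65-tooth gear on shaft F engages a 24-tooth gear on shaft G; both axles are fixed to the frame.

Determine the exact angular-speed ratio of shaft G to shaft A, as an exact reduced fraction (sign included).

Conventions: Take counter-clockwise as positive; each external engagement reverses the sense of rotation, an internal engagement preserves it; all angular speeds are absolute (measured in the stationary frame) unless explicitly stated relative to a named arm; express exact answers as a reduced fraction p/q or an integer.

class = fixed-axis compound train [6 meshes; 6 ratios multiply, 6 sense flips]
mesh 1 [59T→14T]: running ratio 59/14, sense −
mesh 2 [91T→32T]: running ratio 767/64, sense +
mesh 3 [94T→16T]: running ratio 36049/512, sense −
mesh 4 [54T→88T]: running ratio 973323/22528, sense +
mesh 5 [57T→28T]: running ratio 55479411/630784, sense −
mesh 6 [65T→24T]: running ratio 1202053905/5046272, sense +
ω_out/ω_in = 1202053905/5046272

1202053905/5046272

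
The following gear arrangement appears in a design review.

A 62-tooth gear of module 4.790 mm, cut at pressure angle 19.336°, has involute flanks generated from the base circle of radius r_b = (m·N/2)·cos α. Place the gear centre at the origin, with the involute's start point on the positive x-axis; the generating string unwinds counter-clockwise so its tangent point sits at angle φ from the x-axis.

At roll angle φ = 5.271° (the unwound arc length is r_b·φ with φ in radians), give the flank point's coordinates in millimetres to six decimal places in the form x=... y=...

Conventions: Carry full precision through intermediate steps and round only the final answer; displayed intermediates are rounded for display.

x=140.705800 y=0.036333

class = single-mesh tooth geometry [base-circle involute, m = 4.790, 62T]
pitch radius r_p = m·N/2 = 4.790·62/2 = 148.490000
base radius r_b = r_p·cos α = 148.490000·cos 19.336° = 140.114139
roll angle φ = 5.271° = 0.09199630 rad
x = r_b·(cos φ + φ·sin φ) = 140.705800
y = r_b·(sin φ − φ·cos φ) = 0.036333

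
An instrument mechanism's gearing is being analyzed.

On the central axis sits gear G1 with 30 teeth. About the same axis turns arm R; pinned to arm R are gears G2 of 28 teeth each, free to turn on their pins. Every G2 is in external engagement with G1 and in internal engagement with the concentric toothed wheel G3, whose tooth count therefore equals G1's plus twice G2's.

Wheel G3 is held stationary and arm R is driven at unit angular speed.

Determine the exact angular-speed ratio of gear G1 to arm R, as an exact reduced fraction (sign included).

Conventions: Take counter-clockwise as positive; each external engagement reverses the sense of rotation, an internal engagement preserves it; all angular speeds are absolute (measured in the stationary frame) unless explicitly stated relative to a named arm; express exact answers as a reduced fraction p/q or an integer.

58/15

recognized (axles ride arm R): planetary set, 30/28/86 teeth
ring teeth: 30 + 2·28 = 86
30(ω_sun−ω_arm) = −86(ω_ring−ω_arm),  ω_ring = 0, ω_arm = 1
ω_sun = 1 − (86/30)(0−1) = 58/15
ω_out/ω_in = 58/15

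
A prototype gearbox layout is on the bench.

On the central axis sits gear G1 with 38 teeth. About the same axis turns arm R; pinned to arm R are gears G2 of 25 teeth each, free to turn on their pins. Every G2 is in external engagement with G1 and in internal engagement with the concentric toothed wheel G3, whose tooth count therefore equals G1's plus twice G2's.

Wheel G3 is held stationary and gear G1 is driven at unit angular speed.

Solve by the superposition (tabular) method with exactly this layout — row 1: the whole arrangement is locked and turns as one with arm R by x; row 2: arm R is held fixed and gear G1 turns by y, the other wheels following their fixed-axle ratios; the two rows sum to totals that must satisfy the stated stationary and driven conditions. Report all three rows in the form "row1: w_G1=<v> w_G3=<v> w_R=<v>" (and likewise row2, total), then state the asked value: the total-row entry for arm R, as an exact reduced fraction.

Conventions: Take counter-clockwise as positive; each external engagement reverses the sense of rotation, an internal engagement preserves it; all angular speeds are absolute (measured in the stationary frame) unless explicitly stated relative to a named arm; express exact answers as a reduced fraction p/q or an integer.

row1: w_G1=19/63 w_G3=19/63 w_R=19/63
row2: w_G1=44/63 w_G3=-19/63 w_R=0
total: w_G1=1 w_G3=0 w_R=19/63
asked value: 19/63

topology: planetary set — G1 38T / G2 25T / G3 88T, arm = carrier (Willis)
row 1 (train locked, turned with arm): all members turn x
row 2 — arm fixed, fixed-axis ratios: sun y, ring −(38/88)·y, arm 0
boundary: total ω_ring = x − (38/88)·y = 0 and total ω_sun = x + y = 1  ⇒  y = 44/63, x = 19/63
row 2 ring = −(38/88)·44/63 = -19/63
totals (row 1 + row 2): sun 19/63 + 44/63 = 1, ring 19/63 + (-19/63) = 0, arm 19/63 + 0 = 19/63
asked cell (total, arm) = 19/63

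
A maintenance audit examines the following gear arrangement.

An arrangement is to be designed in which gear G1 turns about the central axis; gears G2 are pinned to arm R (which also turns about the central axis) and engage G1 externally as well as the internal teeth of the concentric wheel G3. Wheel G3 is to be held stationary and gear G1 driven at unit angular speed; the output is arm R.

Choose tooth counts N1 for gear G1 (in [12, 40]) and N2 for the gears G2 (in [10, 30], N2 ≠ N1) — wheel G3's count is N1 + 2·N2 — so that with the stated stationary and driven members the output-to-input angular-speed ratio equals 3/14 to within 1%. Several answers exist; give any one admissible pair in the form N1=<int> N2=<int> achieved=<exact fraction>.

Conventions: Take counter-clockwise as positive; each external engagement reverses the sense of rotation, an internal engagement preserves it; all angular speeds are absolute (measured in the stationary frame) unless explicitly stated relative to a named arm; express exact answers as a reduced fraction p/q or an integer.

planetary set to be sized for 3/14 (Willis relation)
Willis with ω_ring = 0: ω_arm/ω_sun = N1/(N1+N3); set equal to 3/14  ⇒  N3/N1 = 1/(3/14) − 1 = 11/3
N3 = N1 + 2·N2  ⇒  N2/N1 = (N3/N1 − 1)/2 = (11/3 − 1)/2 = 4/3
smallest multiple with N1 ≥ 12 and N2 ≥ 10: k = 4  ⇒  N1 = 4·3 = 12, N2 = 4·4 = 16 (N1 ≤ 40, N2 ≤ 30, N2 ≠ N1 ✓), N3 = 12 + 2·16 = 44
check: N1/(N1+N3) with N1 = 12, N3 = 44 gives 3/14; |achieved − target| = 0 ≤ 3/1400 ✓

N1=12 N2=16 achieved=3/14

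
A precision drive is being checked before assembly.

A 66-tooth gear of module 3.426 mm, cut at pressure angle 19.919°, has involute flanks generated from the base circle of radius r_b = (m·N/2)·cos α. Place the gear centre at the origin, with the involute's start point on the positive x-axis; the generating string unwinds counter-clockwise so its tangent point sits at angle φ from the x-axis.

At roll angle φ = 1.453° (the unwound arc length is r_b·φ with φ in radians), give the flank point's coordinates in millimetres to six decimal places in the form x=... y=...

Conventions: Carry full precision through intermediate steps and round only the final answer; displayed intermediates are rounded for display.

x=106.328502 y=0.000578

class = single-mesh tooth geometry [base-circle involute, m = 3.426, 66T]
pitch radius r_p = m·N/2 = 3.426·66/2 = 113.058000
base radius r_b = r_p·cos α = 113.058000·cos 19.919° = 106.294328
roll angle φ = 1.453° = 0.02535963 rad
x = r_b·(cos φ + φ·sin φ) = 106.328502
y = r_b·(sin φ − φ·cos φ) = 0.000578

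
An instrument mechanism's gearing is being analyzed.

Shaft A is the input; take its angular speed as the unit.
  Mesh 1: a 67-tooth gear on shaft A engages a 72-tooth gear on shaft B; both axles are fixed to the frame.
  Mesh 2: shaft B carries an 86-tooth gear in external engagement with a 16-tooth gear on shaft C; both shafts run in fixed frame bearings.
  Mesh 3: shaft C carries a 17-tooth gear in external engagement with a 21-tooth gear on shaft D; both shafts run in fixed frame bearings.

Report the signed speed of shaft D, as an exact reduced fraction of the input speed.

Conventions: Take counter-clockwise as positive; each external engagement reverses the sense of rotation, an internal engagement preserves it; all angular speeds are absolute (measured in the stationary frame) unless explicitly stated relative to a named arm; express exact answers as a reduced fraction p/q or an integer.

3-mesh fixed-axis compound train (all bearings frame-fixed)
mesh 1 [67T→72T]: |ω|/ω_in = 1×67/72 = 67/72, sense flips to −
mesh 2 [86T→16T]: |ω|/ω_in = (67/72)×86/16 = 2881/576, sense flips to +
mesh 3 [17T→21T]: |ω|/ω_in = (2881/576)×17/21 = 48977/12096, sense flips to −
signed output speed (× input speed) = -48977/12096

-48977/12096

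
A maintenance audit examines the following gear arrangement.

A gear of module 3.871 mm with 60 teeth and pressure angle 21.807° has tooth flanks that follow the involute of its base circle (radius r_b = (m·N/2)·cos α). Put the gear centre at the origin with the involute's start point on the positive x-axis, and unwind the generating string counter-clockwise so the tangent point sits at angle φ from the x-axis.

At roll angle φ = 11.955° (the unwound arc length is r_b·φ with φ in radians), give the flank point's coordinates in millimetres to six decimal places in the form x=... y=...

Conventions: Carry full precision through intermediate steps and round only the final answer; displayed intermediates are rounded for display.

class = single-mesh tooth geometry [base-circle involute, m = 3.871, 60T]
pitch radius r_p = m·N/2 = 3.871·60/2 = 116.130000
base radius r_b = r_p·cos α = 116.130000·cos 21.807° = 107.819789
roll angle φ = 11.955° = 0.20865411 rad
x = r_b·(cos φ + φ·sin φ) = 110.141356
y = r_b·(sin φ − φ·cos φ) = 0.325062

x=110.141356 y=0.325062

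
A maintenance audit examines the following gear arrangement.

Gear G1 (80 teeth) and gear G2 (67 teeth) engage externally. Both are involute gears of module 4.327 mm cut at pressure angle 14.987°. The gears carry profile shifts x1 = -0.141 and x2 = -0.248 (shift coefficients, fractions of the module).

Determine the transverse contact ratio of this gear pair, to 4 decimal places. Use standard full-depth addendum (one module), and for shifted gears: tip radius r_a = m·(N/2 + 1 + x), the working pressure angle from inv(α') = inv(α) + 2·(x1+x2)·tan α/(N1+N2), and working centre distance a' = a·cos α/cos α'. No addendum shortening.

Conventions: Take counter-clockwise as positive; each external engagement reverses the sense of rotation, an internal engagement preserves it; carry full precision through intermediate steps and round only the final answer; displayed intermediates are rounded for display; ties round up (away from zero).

class = single-mesh tooth geometry [involute pair 80T × 67T, m = 4.327]
base radii: r_b1 = 167.192602, r_b2 = 140.023804
tip radii: r_a1 = 176.796893, r_a2 = 148.208404
inv(α') = inv(14.987°) + 2·(-0.141-0.248)·tan α/(80+67) = 0.00471669  ⇒  α' = 13.75098°
a' = a·cos α / cos α' = 318.0345·cos 14.987°/cos 13.75098° = 316.281663
action lengths: √(r_a1²−r_b1²) = 57.478477, √(r_a2²−r_b2²) = 48.570211
base pitch p_b = π·m·cos α = 13.131276
CR = (57.478477 + 48.570211 − 316.281663·sin 13.75098°)/13.131276 = 2.350706
contact ratio ≈ 2.3507

2.3507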